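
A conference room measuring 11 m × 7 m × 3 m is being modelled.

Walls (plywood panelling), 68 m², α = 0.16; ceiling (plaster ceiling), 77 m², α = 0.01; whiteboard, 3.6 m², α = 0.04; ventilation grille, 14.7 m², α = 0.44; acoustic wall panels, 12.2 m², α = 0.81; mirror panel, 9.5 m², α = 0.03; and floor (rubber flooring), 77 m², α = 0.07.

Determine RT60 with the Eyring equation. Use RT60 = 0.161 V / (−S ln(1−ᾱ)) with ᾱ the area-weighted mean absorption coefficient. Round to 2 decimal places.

1.03 s

Total surface area S = 68 + 77 + 3.6 + 14.7 + 12.2 + 9.5 + 77 = 262.0 m².
Absorption A = 68·0.16 + 77·0.01 + 3.6·0.04 + 14.7·0.44 + 12.2·0.81 + 9.5·0.03 + 77·0.07 = 33.819 sabins.
Mean coefficient ᾱ = A/S = 0.1291.
Eyring denominator: −S ln(1−ᾱ) = 36.216.
V = 11 × 7 × 3 = 231 m³.
RT60 = 0.161 × 231 / 36.216 = 1.03 s.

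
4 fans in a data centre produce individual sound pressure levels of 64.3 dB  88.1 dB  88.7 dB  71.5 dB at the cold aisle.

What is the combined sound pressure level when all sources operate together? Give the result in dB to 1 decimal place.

91.5 dB

Σ 10^(Lᵢ/10) = 1.404e+09.
Combined level = 10 log₁₀(1.404e+09) = 91.5 dB.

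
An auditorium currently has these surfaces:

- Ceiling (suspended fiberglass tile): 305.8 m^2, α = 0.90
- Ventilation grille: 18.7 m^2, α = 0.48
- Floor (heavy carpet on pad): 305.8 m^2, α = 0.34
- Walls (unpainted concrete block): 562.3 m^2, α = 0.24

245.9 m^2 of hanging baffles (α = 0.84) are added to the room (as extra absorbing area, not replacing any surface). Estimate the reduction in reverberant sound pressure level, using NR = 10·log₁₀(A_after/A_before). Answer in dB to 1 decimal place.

1.4 dB

A_before = Σ Sᵢαᵢ = 305.8×0.90 + 18.7×0.48 + 305.8×0.34 + 562.3×0.24 = 523.120 sabins.
Added absorption = 245.9 × 0.84 = 206.556 sabins.
A_after = 523.120 + 206.556 = 729.676 sabins.
NR = 10·log₁₀(729.676/523.120) = 1.4 dB.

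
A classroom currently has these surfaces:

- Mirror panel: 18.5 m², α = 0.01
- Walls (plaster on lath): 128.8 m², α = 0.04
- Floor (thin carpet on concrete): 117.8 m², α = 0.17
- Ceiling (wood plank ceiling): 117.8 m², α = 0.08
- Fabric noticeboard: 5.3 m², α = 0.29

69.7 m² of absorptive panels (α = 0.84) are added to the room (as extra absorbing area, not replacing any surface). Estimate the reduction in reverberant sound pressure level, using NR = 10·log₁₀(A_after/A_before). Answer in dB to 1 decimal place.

Summing Sᵢαᵢ: 0.185 + 5.152 + 20.026 + 9.424 + 1.537 → A_before = 36.324 sabins.
Added absorption = 69.7 × 0.84 = 58.548 sabins.
A_after = 36.324 + 58.548 = 94.872 sabins.
NR = 10·log₁₀(94.872/36.324) = 4.2 dB.

4.2 dB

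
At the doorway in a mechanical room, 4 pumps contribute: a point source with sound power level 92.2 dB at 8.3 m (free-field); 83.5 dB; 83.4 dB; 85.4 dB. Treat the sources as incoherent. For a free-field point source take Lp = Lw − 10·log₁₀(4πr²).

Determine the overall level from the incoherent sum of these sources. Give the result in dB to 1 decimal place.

Source at 8.3 m: Lp = 92.2 − 10·log₁₀(4π·8.3²) = 92.2 − 10·log₁₀(865.697) = 62.8 dB.
Converting to relative power and adding: 10^(62.8/10) + 10^(83.5/10) + 10^(83.4/10) + 10^(85.4/10) = 7.913e+08.
Combined level = 10 log₁₀(7.913e+08) = 89.0 dB.

89.0 dB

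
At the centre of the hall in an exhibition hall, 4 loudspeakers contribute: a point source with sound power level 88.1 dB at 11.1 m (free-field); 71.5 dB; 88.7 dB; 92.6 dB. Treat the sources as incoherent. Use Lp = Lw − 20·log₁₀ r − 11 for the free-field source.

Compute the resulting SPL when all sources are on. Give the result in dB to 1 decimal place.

94.1 dB

Source at 11.1 m: Lp = 88.1 − 20·log₁₀(11.1) − 11 = 56.2 dB.
Converting to relative power and adding: 10^(56.2/10) + 10^(71.5/10) + 10^(88.7/10) + 10^(92.6/10) = 2.576e+09.
Combined level = 10 log₁₀(2.576e+09) = 94.1 dB.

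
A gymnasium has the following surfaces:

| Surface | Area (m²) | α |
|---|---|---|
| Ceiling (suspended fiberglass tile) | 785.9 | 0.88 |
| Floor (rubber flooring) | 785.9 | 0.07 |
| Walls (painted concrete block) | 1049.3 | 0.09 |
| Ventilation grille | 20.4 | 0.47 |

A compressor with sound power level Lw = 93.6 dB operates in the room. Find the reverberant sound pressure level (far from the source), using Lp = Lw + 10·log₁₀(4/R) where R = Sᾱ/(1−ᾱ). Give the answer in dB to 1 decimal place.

68.6 dB

Σ(Sᵢαᵢ) = 785.9·0.88 + 785.9·0.07 + 1049.3·0.09 + 20.4·0.47 = 850.630; total area S = 2641.5 m².
ᾱ = 0.3220, so room constant R = A/(1−ᾱ) = 1254.617 m².
Lp = 93.6 + 10·log₁₀(4/1254.617) = 93.6 + (-24.96) = 68.6 dB.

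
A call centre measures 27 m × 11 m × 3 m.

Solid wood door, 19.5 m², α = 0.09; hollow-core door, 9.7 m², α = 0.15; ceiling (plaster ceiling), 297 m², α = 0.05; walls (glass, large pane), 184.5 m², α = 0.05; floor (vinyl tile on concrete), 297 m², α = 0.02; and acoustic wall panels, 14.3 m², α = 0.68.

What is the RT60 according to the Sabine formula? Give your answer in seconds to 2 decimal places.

3.34 sec

A = Σ Sᵢαᵢ = 19.5×0.09 + 9.7×0.15 + 297×0.05 + 184.5×0.05 + 297×0.02 + 14.3×0.68 = 42.949 sabins.
Room volume: 891 m³.
RT60 = 0.161 · V / A = 0.161 × 891 / 42.949 = 3.34 s.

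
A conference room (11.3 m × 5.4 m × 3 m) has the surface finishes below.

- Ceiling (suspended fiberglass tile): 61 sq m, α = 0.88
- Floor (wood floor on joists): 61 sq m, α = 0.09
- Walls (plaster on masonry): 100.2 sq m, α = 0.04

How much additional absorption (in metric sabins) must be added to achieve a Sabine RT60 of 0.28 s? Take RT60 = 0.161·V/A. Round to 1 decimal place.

Equivalent absorption area: A₁ = 61×0.88 + 61×0.09 + 100.2×0.04 = 63.178 sq m.
V = 183.06 m³. Required absorption A₂ = 0.161 × 183.06 / 0.28 = 105.259 sabins.
Shortfall: 105.259 − 63.178 = 42.1 sabins.

42.1 sabins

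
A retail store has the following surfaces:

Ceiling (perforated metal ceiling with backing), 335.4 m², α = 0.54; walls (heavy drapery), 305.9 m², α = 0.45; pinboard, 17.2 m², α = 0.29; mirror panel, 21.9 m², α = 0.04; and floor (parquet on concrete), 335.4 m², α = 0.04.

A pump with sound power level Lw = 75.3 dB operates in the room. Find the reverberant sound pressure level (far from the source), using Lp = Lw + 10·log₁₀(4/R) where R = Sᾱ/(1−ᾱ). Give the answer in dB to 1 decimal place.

54.3 dB

Σ(Sᵢαᵢ) = 335.4×0.54 + 305.9×0.45 + 17.2×0.29 + 21.9×0.04 + 335.4×0.04 = 338.051; total area S = 1015.8 m².
ᾱ = 338.051/1015.8 = 0.3328; R = Sᾱ/(1−ᾱ) = 338.051/(1−0.3328) = 506.671 m².
Lp = Lw + 10 log₁₀(4/R) = 75.3 -21.03 = 54.3 dB.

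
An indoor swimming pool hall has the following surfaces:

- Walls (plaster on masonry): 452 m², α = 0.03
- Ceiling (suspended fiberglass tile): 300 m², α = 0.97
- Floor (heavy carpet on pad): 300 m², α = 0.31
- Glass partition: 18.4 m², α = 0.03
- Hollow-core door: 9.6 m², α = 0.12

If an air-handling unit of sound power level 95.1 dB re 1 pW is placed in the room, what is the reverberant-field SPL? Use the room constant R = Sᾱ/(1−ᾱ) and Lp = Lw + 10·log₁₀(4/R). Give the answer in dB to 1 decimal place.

A = 399.264 sabins; S = 1080.0 m².
ᾱ = 0.3697, so room constant R = A/(1−ᾱ) = 633.451 m².
Lp = 95.1 + 10·log₁₀(4/633.451) = 95.1 + (-22.00) = 73.1 dB.

73.1 dB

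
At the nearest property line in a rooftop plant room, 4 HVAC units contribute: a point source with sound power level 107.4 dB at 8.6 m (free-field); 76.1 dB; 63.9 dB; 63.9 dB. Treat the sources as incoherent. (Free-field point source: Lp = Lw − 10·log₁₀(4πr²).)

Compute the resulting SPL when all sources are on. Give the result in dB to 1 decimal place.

80.2 dB

Source at 8.6 m: Lp = 107.4 − 10·log₁₀(4π·8.6²) = 107.4 − 10·log₁₀(929.409) = 77.7 dB.
Σ 10^(Lᵢ/10) = 1.045e+08.
Combined level = 10 log₁₀(1.045e+08) = 80.2 dB.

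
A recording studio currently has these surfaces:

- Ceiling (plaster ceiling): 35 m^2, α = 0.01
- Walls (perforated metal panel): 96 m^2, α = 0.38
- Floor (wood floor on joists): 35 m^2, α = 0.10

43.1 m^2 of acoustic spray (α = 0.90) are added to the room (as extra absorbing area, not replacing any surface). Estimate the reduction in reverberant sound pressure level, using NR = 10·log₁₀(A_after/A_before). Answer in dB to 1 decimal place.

2.9 dB

Total absorption A_before = 35*0.01 + 96*0.38 + 35*0.10
  = 0.350 + 36.480 + 3.500 = 40.330 m^2 sabins.
Treatment contributes 43.1·0.90 = 38.790 sabins.
A_after = 40.330 + 38.790 = 79.120 sabins.
NR = 10·log₁₀(79.120/40.330) = 2.9 dB.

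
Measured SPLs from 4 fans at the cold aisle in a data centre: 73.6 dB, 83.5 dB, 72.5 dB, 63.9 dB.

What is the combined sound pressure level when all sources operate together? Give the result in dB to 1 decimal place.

Converting to relative power and adding: 10^(73.6/10) + 10^(83.5/10) + 10^(72.5/10) + 10^(63.9/10) = 2.67e+08.
Back to dB: 10·log₁₀ Σ = 84.3 dB.

84.3 dB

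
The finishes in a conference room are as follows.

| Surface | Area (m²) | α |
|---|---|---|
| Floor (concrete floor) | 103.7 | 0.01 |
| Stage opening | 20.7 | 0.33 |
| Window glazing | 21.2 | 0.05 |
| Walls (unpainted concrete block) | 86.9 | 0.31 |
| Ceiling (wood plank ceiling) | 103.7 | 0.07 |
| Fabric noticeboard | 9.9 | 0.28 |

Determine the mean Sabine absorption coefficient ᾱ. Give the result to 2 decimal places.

0.13

S = Σ Sᵢ = 103.7 + 20.7 + 21.2 + 86.9 + 103.7 + 9.9 = 346.1 m².
Weighted sum Σ Sα = 45.898.
ᾱ = A/S = 0.13.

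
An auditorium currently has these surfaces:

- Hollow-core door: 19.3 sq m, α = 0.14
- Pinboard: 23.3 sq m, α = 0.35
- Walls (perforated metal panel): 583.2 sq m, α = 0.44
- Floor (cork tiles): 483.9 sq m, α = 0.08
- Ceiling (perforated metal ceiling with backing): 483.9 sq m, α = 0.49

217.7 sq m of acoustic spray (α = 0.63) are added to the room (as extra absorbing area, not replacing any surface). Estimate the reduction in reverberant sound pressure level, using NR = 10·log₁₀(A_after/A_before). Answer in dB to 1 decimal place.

1.0 dB

Total absorption A_before = 19.3×0.14 + 23.3×0.35 + 583.2×0.44 + 483.9×0.08 + 483.9×0.49
  = 2.702 + 8.155 + 256.608 + 38.712 + 237.111 = 543.288 sq m sabins.
Added absorption = 217.7 × 0.63 = 137.151 sabins.
New total A_after = 680.439 sabins.
NR = 10·log₁₀(680.439/543.288) = 1.0 dB.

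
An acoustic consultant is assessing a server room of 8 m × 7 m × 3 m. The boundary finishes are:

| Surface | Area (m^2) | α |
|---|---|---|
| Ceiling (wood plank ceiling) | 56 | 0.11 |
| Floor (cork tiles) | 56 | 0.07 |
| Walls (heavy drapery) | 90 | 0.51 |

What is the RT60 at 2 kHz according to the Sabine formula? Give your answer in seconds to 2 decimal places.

Total absorption A = 56·0.11 + 56·0.07 + 90·0.51
  = 6.160 + 3.920 + 45.900 = 55.980 m^2 sabins.
V = 8·7·3 = 168 m³.
T = 0.161 V/A = 0.161·168/55.980 = 0.48 s.

0.48 s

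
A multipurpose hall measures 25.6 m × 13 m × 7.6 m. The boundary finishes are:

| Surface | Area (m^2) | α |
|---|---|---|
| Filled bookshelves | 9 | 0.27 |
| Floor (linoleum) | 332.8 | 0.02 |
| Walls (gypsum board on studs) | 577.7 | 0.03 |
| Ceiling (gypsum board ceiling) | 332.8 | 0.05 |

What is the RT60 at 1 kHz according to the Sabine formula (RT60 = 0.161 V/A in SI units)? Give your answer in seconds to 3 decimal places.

9.458 seconds

A = Σ Sᵢαᵢ = 9*0.27 + 332.8*0.02 + 577.7*0.03 + 332.8*0.05 = 43.057 sabins.
V = 25.6·13·7.6 = 2529.28 m³.
RT60 = 0.161 · V / A = 0.161 × 2529.28 / 43.057 = 9.458 s.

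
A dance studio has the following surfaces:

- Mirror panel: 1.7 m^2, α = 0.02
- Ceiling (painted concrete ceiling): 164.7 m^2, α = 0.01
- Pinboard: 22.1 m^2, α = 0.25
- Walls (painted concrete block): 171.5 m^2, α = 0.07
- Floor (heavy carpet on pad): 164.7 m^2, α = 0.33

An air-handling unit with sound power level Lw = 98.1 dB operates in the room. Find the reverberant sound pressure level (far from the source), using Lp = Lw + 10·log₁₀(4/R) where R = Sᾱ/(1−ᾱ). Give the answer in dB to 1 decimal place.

84.8 dB

A = 73.562 sabins; S = 524.7 m^2.
ᾱ = 73.562/524.7 = 0.1402; R = Sᾱ/(1−ᾱ) = 73.562/(1−0.1402) = 85.557 m^2.
Lp = 98.1 + 10·log₁₀(4/85.557) = 98.1 + (-13.30) = 84.8 dB.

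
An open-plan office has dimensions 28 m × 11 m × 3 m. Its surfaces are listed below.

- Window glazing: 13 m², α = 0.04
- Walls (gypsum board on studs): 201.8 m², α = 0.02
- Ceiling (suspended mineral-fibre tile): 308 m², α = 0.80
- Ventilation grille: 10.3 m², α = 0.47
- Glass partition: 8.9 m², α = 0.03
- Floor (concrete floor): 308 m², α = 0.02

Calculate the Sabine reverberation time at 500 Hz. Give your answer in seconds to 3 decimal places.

Summing Sᵢαᵢ: 0.520 + 4.036 + 246.400 + 4.841 + 0.267 + 6.160 → A = 262.224 sabins.
Volume V = 28 × 11 × 3 = 924 m³.
RT60 = 0.161 · V / A = 0.161 × 924 / 262.224 = 0.567 s.

0.567 s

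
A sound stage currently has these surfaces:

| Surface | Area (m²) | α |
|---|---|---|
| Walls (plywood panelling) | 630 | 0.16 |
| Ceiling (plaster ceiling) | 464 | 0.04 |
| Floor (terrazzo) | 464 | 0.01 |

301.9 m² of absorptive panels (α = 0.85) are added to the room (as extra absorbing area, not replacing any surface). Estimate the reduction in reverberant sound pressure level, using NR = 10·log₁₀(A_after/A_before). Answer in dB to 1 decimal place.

A_before = Σ Sᵢαᵢ = 630×0.16 + 464×0.04 + 464×0.01 = 124.000 sabins.
Added absorption = 301.9 × 0.85 = 256.615 sabins.
New total A_after = 380.615 sabins.
Reduction = 10 log₁₀(A_after/A_before) = 10 log₁₀(3.0695) = 4.9 dB.

4.9 dB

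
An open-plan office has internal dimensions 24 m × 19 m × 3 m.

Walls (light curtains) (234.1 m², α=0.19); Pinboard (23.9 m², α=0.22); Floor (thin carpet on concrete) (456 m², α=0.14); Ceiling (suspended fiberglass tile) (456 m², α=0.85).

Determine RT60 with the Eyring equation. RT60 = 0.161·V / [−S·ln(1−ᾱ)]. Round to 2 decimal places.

0.34 s

Total surface area S = 234.1 + 23.9 + 456 + 456 = 1170.0 m².
Σ(Sᵢαᵢ) = 234.1·0.19 + 23.9·0.22 + 456·0.14 + 456·0.85 = 501.177.
ᾱ = 501.177 / 1170.0 = 0.4284.
Eyring denominator: −S ln(1−ᾱ) = 654.400.
V = 24 × 19 × 3 = 1368 m³.
RT60 = 0.161 × 1368 / 654.400 = 0.34 s.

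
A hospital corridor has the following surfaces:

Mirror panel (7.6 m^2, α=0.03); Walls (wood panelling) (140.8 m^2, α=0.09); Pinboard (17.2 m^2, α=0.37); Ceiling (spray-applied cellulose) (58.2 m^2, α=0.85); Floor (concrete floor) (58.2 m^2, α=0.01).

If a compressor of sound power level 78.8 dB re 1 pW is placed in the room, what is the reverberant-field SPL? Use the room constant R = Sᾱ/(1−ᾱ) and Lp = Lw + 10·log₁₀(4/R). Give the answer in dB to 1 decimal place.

A = 69.316 sabins; S = 282.0 m^2.
ᾱ = 0.2458, so room constant R = A/(1−ᾱ) = 91.907 m^2.
Lp = 78.8 + 10·log₁₀(4/91.907) = 78.8 + (-13.61) = 65.2 dB.

65.2 dB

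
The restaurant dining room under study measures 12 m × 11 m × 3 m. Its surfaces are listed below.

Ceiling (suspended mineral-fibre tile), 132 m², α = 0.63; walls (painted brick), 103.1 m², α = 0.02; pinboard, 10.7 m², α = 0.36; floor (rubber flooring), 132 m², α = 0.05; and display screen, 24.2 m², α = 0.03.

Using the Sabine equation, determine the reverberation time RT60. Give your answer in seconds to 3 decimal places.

Equivalent absorption area: A = 132·0.63 + 103.1·0.02 + 10.7·0.36 + 132·0.05 + 24.2·0.03 = 96.400 m².
Volume V = 12 × 11 × 3 = 396 m³.
Sabine: RT60 = 0.161 × 396 / 96.400 = 0.661 s.

0.661 s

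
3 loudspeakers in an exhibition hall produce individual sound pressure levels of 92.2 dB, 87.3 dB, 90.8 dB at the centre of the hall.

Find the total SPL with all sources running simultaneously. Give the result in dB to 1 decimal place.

95.3 dB

Σ 10^(Lᵢ/10) = 3.399e+09.
Combined level = 10 log₁₀(3.399e+09) = 95.3 dB.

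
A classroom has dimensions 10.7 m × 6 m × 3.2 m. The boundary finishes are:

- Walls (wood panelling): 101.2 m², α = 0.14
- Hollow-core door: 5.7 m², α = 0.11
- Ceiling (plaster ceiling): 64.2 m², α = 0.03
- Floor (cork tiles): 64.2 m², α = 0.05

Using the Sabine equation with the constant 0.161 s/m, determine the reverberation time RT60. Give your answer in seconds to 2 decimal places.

1.66 s

Summing Sᵢαᵢ: 14.168 + 0.627 + 1.926 + 3.210 → A = 19.931 sabins.
V = 10.7·6·3.2 = 205.44 m³.
RT60 = 0.161 · V / A = 0.161 × 205.44 / 19.931 = 1.66 s.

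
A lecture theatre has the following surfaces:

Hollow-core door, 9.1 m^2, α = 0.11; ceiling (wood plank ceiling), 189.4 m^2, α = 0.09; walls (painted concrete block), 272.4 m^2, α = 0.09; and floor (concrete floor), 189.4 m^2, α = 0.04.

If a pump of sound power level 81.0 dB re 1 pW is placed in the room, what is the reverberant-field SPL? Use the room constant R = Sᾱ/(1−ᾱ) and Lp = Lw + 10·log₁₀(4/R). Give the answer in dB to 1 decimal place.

A = 50.139 sabins; S = 660.3 m^2.
ᾱ = 0.0759, so room constant R = A/(1−ᾱ) = 54.257 m^2.
Lp = 81.0 + 10·log₁₀(4/54.257) = 81.0 + (-11.32) = 69.7 dB.

69.7 dB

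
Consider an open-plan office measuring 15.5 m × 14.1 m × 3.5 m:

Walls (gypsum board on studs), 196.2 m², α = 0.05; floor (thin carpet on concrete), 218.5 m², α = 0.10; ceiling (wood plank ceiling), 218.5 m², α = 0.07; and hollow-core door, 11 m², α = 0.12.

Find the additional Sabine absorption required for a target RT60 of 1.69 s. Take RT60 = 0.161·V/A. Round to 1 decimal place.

24.6 sabins

A₁ = Σ Sᵢαᵢ = 196.2×0.05 + 218.5×0.10 + 218.5×0.07 + 11×0.12 = 48.275 sabins.
For T = 1.69 s, need A₂ = 0.161·V/T = 0.161·764.925/1.69 = 72.872 sabins.
Shortfall: 72.872 − 48.275 = 24.6 sabins.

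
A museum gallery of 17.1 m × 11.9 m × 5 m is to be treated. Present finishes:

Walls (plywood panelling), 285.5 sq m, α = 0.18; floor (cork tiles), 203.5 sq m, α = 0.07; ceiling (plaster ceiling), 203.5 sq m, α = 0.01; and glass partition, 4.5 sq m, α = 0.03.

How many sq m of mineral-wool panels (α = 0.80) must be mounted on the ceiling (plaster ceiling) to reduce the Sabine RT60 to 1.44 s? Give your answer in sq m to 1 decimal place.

Summing Sᵢαᵢ: 51.390 + 14.245 + 2.035 + 0.135 → A₁ = 67.805 sabins.
Required A₂ = 0.161·1017.45/1.44 = 113.757 sabins.
Absorption to add: 113.757 − 67.805 = 45.952 sabins.
Each sq m of panel replacing the ceiling (plaster ceiling) adds (0.80 − 0.01) = 0.79 sabins.
Area = ΔA/Δα = 45.952/0.79 = 58.2 sq m.

58.2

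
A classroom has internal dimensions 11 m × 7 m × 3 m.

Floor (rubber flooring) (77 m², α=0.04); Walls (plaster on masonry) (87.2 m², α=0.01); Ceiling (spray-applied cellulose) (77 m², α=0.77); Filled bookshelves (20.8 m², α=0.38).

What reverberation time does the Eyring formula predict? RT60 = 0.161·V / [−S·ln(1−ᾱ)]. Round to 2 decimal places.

Total surface area S = 77 + 87.2 + 77 + 20.8 = 262.0 m².
Σ(Sᵢαᵢ) = 77·0.04 + 87.2·0.01 + 77·0.77 + 20.8·0.38 = 71.146.
ᾱ = 71.146 / 262.0 = 0.2715.
−S·ln(1−ᾱ) = −262.0 × ln(1 − 0.2715) = 82.993.
V = 11 × 7 × 3 = 231 m³.
RT60 = 0.161 × 231 / 82.993 = 0.45 s.

0.45 seconds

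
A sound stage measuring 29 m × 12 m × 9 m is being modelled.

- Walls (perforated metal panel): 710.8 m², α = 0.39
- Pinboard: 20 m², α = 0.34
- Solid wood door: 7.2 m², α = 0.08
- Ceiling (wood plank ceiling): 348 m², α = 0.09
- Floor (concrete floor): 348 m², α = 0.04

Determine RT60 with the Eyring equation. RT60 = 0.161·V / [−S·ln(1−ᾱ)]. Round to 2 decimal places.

S = Σ Sᵢ = 1434.0 m².
Σ(Sᵢαᵢ) = 710.8·0.39 + 20·0.34 + 7.2·0.08 + 348·0.09 + 348·0.04 = 329.828.
ᾱ = 329.828 / 1434.0 = 0.2300.
−S·ln(1−ᾱ) = −1434.0 × ln(1 − 0.2300) = 374.797.
V = 29 × 12 × 9 = 3132 m³.
T = 0.161·V/[−S·ln(1−ᾱ)] = 0.161·3132/374.797 = 1.35 s.

1.35 sec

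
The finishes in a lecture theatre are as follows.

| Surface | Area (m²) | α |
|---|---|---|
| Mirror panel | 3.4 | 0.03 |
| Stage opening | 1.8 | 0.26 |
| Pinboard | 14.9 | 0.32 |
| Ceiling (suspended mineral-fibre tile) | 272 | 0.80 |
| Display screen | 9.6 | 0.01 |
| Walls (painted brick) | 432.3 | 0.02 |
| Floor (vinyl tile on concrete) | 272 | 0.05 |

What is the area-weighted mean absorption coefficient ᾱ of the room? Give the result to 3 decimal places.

S = Σ Sᵢ = 3.4 + 1.8 + 14.9 + 272 + 9.6 + 432.3 + 272 = 1006.0 m².
A = 3.4*0.03 + 1.8*0.26 + 14.9*0.32 + 272*0.80 + 9.6*0.01 + 432.3*0.02 + 272*0.05 = 245.280 sabins.
ᾱ = 245.280 / 1006.0 = 0.244.

0.244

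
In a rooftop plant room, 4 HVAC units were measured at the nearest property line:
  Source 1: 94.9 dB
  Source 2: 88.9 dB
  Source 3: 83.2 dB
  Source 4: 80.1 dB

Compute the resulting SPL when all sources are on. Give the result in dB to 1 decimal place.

Converting to relative power and adding: 10^(94.9/10) + 10^(88.9/10) + 10^(83.2/10) + 10^(80.1/10) = 4.178e+09.
Back to dB: 10·log₁₀ Σ = 96.2 dB.

96.2 dB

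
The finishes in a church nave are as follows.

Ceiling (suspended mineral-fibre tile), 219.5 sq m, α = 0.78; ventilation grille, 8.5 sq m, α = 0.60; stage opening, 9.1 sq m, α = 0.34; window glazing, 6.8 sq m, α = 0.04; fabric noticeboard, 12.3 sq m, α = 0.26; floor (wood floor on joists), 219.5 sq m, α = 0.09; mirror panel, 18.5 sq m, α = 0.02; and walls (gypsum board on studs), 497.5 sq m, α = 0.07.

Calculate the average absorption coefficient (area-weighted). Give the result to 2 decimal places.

0.24

S = Σ Sᵢ = 219.5 + 8.5 + 9.1 + 6.8 + 12.3 + 219.5 + 18.5 + 497.5 = 991.7 sq m.
Σ(Sᵢαᵢ) = 219.5·0.78 + 8.5·0.60 + 9.1·0.34 + 6.8·0.04 + 12.3·0.26 + 219.5·0.09 + 18.5·0.02 + 497.5·0.07 = 237.824.
ᾱ = 237.824 / 991.7 = 0.24.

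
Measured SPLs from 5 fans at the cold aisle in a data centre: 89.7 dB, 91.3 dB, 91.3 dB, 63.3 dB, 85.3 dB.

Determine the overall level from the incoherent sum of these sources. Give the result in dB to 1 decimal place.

96.0 dB

Σ 10^(Lᵢ/10) = 3.972e+09.
Combined level = 10 log₁₀(3.972e+09) = 96.0 dB.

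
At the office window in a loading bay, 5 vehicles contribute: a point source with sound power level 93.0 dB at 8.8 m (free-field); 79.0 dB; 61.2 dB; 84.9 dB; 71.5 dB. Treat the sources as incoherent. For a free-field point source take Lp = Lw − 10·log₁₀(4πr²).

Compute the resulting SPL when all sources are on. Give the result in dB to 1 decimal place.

Source at 8.8 m: Lp = 93.0 − 10·log₁₀(4π·8.8²) = 93.0 − 10·log₁₀(973.140) = 63.1 dB.
Σ 10^(Lᵢ/10) = 4.059e+08.
L_total = 10·log₁₀(4.059e+08) = 86.1 dB.

86.1 dB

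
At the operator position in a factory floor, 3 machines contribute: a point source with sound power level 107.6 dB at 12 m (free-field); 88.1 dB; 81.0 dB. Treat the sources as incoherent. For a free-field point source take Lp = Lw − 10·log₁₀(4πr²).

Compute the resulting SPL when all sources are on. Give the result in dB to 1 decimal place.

89.0 dB

Source at 12 m: Lp = 107.6 − 10·log₁₀(4π·12²) = 107.6 − 10·log₁₀(1809.557) = 75.0 dB.
Converting to relative power and adding: 10^(75.0/10) + 10^(88.1/10) + 10^(81.0/10) = 8.032e+08.
Combined level = 10 log₁₀(8.032e+08) = 89.0 dB.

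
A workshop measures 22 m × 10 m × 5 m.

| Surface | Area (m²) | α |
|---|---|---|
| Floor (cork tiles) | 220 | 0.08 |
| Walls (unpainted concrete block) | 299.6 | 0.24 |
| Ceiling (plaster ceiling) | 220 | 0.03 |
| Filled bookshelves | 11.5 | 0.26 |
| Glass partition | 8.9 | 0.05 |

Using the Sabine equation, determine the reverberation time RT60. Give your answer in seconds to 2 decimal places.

1.78 seconds

Summing Sᵢαᵢ: 17.600 + 71.904 + 6.600 + 2.990 + 0.445 → A = 99.539 sabins.
V = 22·10·5 = 1100 m³.
T = 0.161 V/A = 0.161·1100/99.539 = 1.78 s.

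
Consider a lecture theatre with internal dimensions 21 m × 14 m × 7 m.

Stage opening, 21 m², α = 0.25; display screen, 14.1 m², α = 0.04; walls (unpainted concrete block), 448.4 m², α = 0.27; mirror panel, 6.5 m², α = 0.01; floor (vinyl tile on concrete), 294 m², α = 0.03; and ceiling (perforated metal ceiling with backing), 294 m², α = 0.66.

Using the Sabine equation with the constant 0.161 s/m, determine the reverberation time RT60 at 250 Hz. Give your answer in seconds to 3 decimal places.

1.005 seconds

Summing Sᵢαᵢ: 5.250 + 0.564 + 121.068 + 0.065 + 8.820 + 194.040 → A = 329.807 sabins.
Room volume: 2058 m³.
T = 0.161 V/A = 0.161·2058/329.807 = 1.005 s.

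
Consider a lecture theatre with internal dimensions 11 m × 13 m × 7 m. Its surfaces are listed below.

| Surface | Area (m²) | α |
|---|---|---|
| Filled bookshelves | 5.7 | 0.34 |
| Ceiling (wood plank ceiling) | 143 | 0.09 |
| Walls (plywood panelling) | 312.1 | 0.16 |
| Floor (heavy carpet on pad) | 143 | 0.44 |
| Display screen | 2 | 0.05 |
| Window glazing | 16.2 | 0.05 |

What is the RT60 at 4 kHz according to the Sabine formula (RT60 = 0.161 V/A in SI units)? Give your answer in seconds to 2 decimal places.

1.25 s

Equivalent absorption area: A = 5.7×0.34 + 143×0.09 + 312.1×0.16 + 143×0.44 + 2×0.05 + 16.2×0.05 = 128.574 m².
V = 11·13·7 = 1001 m³.
RT60 = 0.161 · V / A = 0.161 × 1001 / 128.574 = 1.25 s.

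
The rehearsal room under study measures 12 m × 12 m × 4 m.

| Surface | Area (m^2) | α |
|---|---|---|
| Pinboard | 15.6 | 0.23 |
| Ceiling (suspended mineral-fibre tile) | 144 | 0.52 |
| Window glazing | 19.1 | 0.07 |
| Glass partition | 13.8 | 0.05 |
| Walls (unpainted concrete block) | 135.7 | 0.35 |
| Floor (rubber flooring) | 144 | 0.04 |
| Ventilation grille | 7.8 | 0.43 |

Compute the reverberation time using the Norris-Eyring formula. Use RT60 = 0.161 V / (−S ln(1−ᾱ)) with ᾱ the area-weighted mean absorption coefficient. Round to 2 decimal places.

Total surface area S = 15.6 + 144 + 19.1 + 13.8 + 135.7 + 144 + 7.8 = 480.0 m^2.
Absorption A = 15.6·0.23 + 144·0.52 + 19.1·0.07 + 13.8·0.05 + 135.7·0.35 + 144·0.04 + 7.8·0.43 = 137.104 sabins.
Mean coefficient ᾱ = A/S = 0.2856.
−S·ln(1−ᾱ) = −480.0 × ln(1 − 0.2856) = 161.430.
V = 12 × 12 × 4 = 576 m³.
T = 0.161·V/[−S·ln(1−ᾱ)] = 0.161·576/161.430 = 0.57 s.

0.57 s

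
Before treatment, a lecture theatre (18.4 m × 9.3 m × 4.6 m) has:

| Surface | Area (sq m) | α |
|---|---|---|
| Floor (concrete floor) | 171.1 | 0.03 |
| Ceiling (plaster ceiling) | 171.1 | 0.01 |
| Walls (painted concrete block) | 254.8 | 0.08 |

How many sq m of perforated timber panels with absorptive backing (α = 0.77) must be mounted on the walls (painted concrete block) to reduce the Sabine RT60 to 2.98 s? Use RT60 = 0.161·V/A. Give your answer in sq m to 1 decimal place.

Equivalent absorption area: A₁ = 171.1×0.03 + 171.1×0.01 + 254.8×0.08 = 27.228 sq m.
Required A₂ = 0.161·787.152/2.98 = 42.527 sabins.
Absorption to add: 42.527 − 27.228 = 15.299 sabins.
Each sq m of panel replacing the walls (painted concrete block) adds (0.77 − 0.08) = 0.69 sabins.
Panel area = 15.299 / 0.69 = 22.2 sq m.

22.2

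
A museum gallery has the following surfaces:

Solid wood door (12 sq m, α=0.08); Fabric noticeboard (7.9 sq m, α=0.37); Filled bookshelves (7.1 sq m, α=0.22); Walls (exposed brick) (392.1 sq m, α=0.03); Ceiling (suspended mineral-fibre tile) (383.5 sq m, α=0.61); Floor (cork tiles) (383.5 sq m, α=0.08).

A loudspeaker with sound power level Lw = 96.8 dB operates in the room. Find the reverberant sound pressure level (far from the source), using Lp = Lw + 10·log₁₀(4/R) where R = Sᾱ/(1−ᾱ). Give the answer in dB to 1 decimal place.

Σ(Sᵢαᵢ) = 12·0.08 + 7.9·0.37 + 7.1·0.22 + 392.1·0.03 + 383.5·0.61 + 383.5·0.08 = 281.823; total area S = 1186.1 sq m.
ᾱ = 281.823/1186.1 = 0.2376; R = Sᾱ/(1−ᾱ) = 281.823/(1−0.2376) = 369.652 sq m.
Lp = 96.8 + 10·log₁₀(4/369.652) = 96.8 + (-19.66) = 77.1 dB.

77.1 dB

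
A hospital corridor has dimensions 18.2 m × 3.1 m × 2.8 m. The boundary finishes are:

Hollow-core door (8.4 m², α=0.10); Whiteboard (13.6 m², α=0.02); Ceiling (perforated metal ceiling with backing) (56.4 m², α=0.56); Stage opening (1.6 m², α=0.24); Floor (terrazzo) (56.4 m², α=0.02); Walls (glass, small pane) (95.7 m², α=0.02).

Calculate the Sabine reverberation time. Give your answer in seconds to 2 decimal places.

Summing Sᵢαᵢ: 0.840 + 0.272 + 31.584 + 0.384 + 1.128 + 1.914 → A = 36.122 sabins.
Room volume: 157.976 m³.
T = 0.161 V/A = 0.161·157.976/36.122 = 0.70 s.

0.70 s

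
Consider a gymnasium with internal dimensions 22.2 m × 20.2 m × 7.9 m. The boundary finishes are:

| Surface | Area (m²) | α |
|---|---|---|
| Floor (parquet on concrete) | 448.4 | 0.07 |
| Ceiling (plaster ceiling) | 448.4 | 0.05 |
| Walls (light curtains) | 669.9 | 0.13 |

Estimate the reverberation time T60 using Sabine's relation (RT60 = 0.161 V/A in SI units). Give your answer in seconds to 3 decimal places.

4.048 sec

A = Σ Sᵢαᵢ = 448.4×0.07 + 448.4×0.05 + 669.9×0.13 = 140.895 sabins.
V = 22.2·20.2·7.9 = 3542.676 m³.
T = 0.161 V/A = 0.161·3542.676/140.895 = 4.048 s.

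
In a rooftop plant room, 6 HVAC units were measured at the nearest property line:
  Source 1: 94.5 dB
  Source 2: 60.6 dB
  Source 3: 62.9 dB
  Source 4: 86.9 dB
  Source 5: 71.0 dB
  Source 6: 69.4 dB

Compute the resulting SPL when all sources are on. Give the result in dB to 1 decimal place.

Converting to relative power and adding: 10^(94.5/10) + 10^(60.6/10) + 10^(62.9/10) + 10^(86.9/10) + 10^(71.0/10) + 10^(69.4/10) = 3.333e+09.
Combined level = 10 log₁₀(3.333e+09) = 95.2 dB.

95.2 dB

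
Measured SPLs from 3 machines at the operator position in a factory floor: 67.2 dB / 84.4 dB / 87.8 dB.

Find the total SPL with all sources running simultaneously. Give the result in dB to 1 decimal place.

89.5 dB

Converting to relative power and adding: 10^(67.2/10) + 10^(84.4/10) + 10^(87.8/10) = 8.832e+08.
L_total = 10·log₁₀(8.832e+08) = 89.5 dB.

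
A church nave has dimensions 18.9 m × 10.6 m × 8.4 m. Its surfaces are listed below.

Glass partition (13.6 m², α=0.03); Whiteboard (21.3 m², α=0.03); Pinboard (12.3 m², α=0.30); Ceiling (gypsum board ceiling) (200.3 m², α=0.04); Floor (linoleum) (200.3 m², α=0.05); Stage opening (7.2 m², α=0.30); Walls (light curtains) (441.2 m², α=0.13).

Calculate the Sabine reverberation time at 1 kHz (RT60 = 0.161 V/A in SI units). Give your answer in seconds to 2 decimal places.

3.29 sec

Equivalent absorption area: A = 13.6×0.03 + 21.3×0.03 + 12.3×0.30 + 200.3×0.04 + 200.3×0.05 + 7.2×0.30 + 441.2×0.13 = 82.280 m².
V = 18.9·10.6·8.4 = 1682.856 m³.
T = 0.161 V/A = 0.161·1682.856/82.280 = 3.29 s.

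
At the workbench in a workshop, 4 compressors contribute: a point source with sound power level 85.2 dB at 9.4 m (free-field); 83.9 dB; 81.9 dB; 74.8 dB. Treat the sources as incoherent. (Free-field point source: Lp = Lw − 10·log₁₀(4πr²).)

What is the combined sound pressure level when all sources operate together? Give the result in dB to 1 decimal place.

Source at 9.4 m: Lp = 85.2 − 10·log₁₀(4π·9.4²) = 85.2 − 10·log₁₀(1110.365) = 54.7 dB.
Σ 10^(Lᵢ/10) = 4.308e+08.
L_total = 10·log₁₀(4.308e+08) = 86.3 dB.

86.3 dB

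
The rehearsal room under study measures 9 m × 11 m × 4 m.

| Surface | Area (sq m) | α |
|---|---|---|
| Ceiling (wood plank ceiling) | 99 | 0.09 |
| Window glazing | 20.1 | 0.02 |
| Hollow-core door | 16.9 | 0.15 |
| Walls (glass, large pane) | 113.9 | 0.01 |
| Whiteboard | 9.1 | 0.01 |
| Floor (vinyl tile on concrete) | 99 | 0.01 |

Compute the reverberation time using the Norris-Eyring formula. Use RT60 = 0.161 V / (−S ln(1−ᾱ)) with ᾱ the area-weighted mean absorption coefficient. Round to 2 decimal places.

Total surface area S = 99 + 20.1 + 16.9 + 113.9 + 9.1 + 99 = 358.0 sq m.
Absorption A = 99·0.09 + 20.1·0.02 + 16.9·0.15 + 113.9·0.01 + 9.1·0.01 + 99·0.01 = 14.067 sabins.
ᾱ = 14.067 / 358.0 = 0.0393.
−S·ln(1−ᾱ) = −358.0 × ln(1 − 0.0393) = 14.353.
V = 9 × 11 × 4 = 396 m³.
T = 0.161·V/[−S·ln(1−ᾱ)] = 0.161·396/14.353 = 4.44 s.

4.44 s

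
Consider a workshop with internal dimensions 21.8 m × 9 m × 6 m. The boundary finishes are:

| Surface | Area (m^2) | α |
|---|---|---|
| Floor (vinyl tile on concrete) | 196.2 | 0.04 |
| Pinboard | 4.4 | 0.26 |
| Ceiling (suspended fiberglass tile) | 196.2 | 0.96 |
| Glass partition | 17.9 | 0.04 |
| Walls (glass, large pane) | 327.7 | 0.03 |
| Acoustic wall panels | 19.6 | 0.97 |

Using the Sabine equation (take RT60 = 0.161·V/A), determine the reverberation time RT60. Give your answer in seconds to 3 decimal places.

0.835 s

A = Σ Sᵢαᵢ = 196.2*0.04 + 4.4*0.26 + 196.2*0.96 + 17.9*0.04 + 327.7*0.03 + 19.6*0.97 = 226.903 sabins.
Volume V = 21.8 × 9 × 6 = 1177.2 m³.
Sabine: RT60 = 0.161 × 1177.2 / 226.903 = 0.835 s.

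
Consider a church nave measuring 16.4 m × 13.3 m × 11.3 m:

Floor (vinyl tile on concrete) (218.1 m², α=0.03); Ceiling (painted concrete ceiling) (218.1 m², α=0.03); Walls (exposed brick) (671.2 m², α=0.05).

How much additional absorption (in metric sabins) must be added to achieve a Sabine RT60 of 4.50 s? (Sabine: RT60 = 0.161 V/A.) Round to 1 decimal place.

A₁ = Σ Sᵢαᵢ = 218.1×0.03 + 218.1×0.03 + 671.2×0.05 = 46.646 sabins.
Target A₂ = 0.161·2464.756/4.50 = 88.183 sabins (V = 2464.756 m³).
Shortfall: 88.183 − 46.646 = 41.5 sabins.

41.5 sabins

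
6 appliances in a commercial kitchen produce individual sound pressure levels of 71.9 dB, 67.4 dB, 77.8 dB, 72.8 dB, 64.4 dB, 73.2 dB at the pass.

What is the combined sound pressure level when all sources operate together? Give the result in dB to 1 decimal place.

80.9 dB

Sum in the linear (power) domain: Σ 10^(Lᵢ/10) = 10^(71.9/10) + 10^(67.4/10) + 10^(77.8/10) + 10^(72.8/10) + 10^(64.4/10) + 10^(73.2/10) = 1.239e+08.
Combined level = 10 log₁₀(1.239e+08) = 80.9 dB.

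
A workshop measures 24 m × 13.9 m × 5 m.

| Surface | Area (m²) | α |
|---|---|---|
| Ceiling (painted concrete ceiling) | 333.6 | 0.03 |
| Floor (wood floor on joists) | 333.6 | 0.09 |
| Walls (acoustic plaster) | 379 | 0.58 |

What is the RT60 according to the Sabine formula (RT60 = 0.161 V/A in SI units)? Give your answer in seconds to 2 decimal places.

A = Σ Sᵢαᵢ = 333.6*0.03 + 333.6*0.09 + 379*0.58 = 259.852 sabins.
V = 24·13.9·5 = 1668 m³.
Sabine: RT60 = 0.161 × 1668 / 259.852 = 1.03 s.

1.03 s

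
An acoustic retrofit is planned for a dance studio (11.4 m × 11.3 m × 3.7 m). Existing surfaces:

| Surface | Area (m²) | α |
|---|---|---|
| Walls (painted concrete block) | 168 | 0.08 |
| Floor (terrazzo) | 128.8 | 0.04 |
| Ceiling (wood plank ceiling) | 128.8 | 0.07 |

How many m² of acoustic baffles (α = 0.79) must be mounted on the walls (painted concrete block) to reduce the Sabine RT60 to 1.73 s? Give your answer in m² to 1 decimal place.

23.6

Summing Sᵢαᵢ: 13.440 + 5.152 + 9.016 → A₁ = 27.608 sabins.
V = 476.634 m³. Target absorption A₂ = 0.161 × 476.634 / 1.73 = 44.357 sabins.
ΔA needed = 44.357 − 27.608 = 16.749 sabins.
Each m² of panel replacing the walls (painted concrete block) adds (0.79 − 0.08) = 0.71 sabins.
Panel area = 16.749 / 0.71 = 23.6 m².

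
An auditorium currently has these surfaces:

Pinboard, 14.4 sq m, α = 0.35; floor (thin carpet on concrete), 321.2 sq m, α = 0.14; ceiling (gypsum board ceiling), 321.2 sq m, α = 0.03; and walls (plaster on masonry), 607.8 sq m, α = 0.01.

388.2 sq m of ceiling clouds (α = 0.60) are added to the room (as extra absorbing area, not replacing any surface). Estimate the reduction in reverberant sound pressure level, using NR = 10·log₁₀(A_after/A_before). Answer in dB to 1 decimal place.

6.6 dB

A_before = Σ Sᵢαᵢ = 14.4·0.35 + 321.2·0.14 + 321.2·0.03 + 607.8·0.01 = 65.722 sabins.
Added absorption = 388.2 × 0.60 = 232.920 sabins.
A_after = 65.722 + 232.920 = 298.642 sabins.
Reduction = 10 log₁₀(A_after/A_before) = 10 log₁₀(4.5440) = 6.6 dB.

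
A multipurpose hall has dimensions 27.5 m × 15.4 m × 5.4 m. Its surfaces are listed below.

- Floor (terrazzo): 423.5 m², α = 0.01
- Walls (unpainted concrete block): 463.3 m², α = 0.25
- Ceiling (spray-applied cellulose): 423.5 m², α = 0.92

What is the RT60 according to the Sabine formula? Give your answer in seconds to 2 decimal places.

0.72 sec

Equivalent absorption area: A = 423.5*0.01 + 463.3*0.25 + 423.5*0.92 = 509.680 m².
Volume V = 27.5 × 15.4 × 5.4 = 2286.9 m³.
RT60 = 0.161 · V / A = 0.161 × 2286.9 / 509.680 = 0.72 s.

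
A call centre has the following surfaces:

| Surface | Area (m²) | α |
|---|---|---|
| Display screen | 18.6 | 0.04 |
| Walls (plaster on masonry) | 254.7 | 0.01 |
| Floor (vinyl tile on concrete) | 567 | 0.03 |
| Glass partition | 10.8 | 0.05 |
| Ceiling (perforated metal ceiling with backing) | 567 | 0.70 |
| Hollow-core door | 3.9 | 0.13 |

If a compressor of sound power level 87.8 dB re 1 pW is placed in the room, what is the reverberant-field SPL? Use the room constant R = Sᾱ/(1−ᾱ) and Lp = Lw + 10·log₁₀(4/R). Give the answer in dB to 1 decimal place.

Σ(Sᵢαᵢ) = 18.6×0.04 + 254.7×0.01 + 567×0.03 + 10.8×0.05 + 567×0.70 + 3.9×0.13 = 418.248; total area S = 1422.0 m².
ᾱ = 0.2941, so room constant R = A/(1−ᾱ) = 592.503 m².
Lp = Lw + 10 log₁₀(4/R) = 87.8 -21.71 = 66.1 dB.

66.1 dB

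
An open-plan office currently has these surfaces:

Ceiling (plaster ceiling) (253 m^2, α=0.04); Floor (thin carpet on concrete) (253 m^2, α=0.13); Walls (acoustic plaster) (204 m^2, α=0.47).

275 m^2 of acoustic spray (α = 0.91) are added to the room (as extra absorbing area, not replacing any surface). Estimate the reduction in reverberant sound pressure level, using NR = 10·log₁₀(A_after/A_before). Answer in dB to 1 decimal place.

4.5 dB

Equivalent absorption area: A_before = 253×0.04 + 253×0.13 + 204×0.47 = 138.890 m^2.
Treatment contributes 275·0.91 = 250.250 sabins.
New total A_after = 389.140 sabins.
NR = 10·log₁₀(389.140/138.890) = 4.5 dB.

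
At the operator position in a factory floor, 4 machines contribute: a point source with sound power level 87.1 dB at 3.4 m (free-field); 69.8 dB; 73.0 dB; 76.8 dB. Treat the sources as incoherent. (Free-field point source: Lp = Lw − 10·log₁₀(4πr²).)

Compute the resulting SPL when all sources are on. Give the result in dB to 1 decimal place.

79.1 dB

Source at 3.4 m: Lp = 87.1 − 10·log₁₀(4π·3.4²) = 87.1 − 10·log₁₀(145.267) = 65.5 dB.
Sum in the linear (power) domain: Σ 10^(Lᵢ/10) = 10^(65.5/10) + 10^(69.8/10) + 10^(73.0/10) + 10^(76.8/10) = 8.091e+07.
Back to dB: 10·log₁₀ Σ = 79.1 dB.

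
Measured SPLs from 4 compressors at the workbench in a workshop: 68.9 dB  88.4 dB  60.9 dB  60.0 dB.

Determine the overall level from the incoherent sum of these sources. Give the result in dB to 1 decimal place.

88.5 dB

Sum in the linear (power) domain: Σ 10^(Lᵢ/10) = 10^(68.9/10) + 10^(88.4/10) + 10^(60.9/10) + 10^(60.0/10) = 7.018e+08.
Back to dB: 10·log₁₀ Σ = 88.5 dB.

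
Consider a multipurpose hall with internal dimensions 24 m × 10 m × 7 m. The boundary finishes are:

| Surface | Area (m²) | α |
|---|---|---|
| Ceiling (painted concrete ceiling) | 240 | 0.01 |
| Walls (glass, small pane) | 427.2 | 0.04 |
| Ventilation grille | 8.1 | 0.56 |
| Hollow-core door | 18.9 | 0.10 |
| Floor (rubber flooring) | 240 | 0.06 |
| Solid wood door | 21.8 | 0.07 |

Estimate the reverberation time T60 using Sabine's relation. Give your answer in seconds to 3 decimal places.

6.465 s

Summing Sᵢαᵢ: 2.400 + 17.088 + 4.536 + 1.890 + 14.400 + 1.526 → A = 41.840 sabins.
V = 24·10·7 = 1680 m³.
RT60 = 0.161 · V / A = 0.161 × 1680 / 41.840 = 6.465 s.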